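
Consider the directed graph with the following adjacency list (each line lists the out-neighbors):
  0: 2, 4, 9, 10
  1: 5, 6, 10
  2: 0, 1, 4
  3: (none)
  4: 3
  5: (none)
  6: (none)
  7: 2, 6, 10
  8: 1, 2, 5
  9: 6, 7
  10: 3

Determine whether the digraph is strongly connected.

No

There is no directed path from 1 to 7, so the graph is not strongly connected.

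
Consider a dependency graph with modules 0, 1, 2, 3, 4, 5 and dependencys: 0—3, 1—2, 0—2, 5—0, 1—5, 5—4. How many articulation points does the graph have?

2

Removing 0 increases the component count from 1 to 2, so 0 is a cut vertex.
Removing 5 increases the component count from 1 to 2, so 5 is a cut vertex.
By contrast removing 4 leaves 1 component; it is not a cut vertex. No other vertex is a cut vertex either.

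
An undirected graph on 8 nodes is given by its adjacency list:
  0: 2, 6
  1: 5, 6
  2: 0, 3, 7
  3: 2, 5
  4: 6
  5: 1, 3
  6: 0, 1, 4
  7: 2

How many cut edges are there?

The edges on the cycle 1-6-0-2-3-5-1 are not bridges since each lies on that cycle.
But removing 2-7 disconnects 2 from 7; removing 6-4 disconnects 6 from 4 — these are bridges.
That makes 2 bridges.

2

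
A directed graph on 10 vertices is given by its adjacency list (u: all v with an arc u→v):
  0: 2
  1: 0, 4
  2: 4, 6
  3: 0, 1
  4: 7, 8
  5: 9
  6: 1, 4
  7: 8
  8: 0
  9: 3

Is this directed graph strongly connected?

No

There is no directed path from 6 to 5, so the graph is not strongly connected.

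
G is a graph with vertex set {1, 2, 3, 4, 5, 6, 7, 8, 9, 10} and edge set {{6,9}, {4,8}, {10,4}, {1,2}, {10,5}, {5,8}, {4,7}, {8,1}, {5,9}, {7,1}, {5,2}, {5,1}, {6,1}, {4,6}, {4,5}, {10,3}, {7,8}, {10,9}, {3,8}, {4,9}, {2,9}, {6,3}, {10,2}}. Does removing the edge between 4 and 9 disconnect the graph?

After removing 4 - 9, the path 4-10-9 still connects them, so the edge is not a bridge.

No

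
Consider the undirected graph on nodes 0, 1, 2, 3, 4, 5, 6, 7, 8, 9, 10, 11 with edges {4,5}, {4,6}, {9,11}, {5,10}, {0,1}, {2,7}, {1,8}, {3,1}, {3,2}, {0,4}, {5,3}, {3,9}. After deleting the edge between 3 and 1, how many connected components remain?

3 and 1 are still connected via 3-5-4-0-1, so the component count stays at 1.

1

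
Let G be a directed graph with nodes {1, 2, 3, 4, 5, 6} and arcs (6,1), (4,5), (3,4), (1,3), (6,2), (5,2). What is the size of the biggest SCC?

1

{5} is an SCC by itself.
{3} is an SCC by itself.
{1} is an SCC by itself.
{6} is an SCC by itself.
{2} is an SCC by itself.
(and 1 more singleton SCC)
The largest has 1 vertex.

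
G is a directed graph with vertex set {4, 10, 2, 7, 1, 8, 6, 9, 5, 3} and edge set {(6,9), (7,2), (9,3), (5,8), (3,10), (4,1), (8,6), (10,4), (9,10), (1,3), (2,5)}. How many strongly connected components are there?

7

{1, 3, 4, 10} are all mutually reachable — one SCC of size 4.
{6} is an SCC by itself.
{2} is an SCC by itself.
{7} is an SCC by itself.
{8} is an SCC by itself.
(and 2 more singleton SCCs)
That gives 7 strongly connected components.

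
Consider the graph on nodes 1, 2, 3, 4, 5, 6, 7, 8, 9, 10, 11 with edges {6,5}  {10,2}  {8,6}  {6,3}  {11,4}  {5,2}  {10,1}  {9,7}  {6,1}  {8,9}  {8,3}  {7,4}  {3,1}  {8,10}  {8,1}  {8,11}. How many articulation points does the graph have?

1

Removing 8 increases the component count from 1 to 2, so 8 is a cut vertex.
By contrast removing 4 leaves 1 component; it is not a cut vertex. No other vertex is a cut vertex either.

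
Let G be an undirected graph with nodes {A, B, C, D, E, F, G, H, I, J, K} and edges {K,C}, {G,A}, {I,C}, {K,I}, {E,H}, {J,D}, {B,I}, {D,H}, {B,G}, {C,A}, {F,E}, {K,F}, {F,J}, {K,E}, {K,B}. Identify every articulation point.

K

Removing K increases the component count from 1 to 2, so K is a cut vertex.
By contrast removing H leaves 1 component; it is not a cut vertex. No other vertex is a cut vertex either.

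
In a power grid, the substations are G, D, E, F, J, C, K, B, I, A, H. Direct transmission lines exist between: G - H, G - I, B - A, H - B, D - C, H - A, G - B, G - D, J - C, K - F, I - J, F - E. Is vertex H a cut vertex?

Deleting H leaves 2 components (was 2), so H is not a cut vertex.

No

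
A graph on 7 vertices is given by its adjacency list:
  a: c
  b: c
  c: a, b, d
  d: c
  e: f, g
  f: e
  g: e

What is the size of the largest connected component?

4

Starting from e we can reach e, f, g. That is one component of size 3.
Starting from a we can reach a, b, c, d. That is one component of size 4.
The largest has 4 vertices.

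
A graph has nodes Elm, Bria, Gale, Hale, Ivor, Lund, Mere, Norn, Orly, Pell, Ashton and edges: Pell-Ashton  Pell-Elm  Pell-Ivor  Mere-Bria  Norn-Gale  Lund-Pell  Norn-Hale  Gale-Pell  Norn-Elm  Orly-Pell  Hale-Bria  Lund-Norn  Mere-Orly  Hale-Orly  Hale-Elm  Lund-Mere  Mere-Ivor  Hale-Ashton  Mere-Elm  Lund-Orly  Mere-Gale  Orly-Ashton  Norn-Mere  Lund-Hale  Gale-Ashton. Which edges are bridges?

The edges on the cycle Orly-Pell-Ashton-Orly are not bridges since each lies on that cycle.
Every edge lies on some cycle, so there are no bridges.

none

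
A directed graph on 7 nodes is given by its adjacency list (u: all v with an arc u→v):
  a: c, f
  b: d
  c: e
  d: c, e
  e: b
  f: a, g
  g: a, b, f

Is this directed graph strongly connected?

There is no directed path from e to a, so the graph is not strongly connected.

No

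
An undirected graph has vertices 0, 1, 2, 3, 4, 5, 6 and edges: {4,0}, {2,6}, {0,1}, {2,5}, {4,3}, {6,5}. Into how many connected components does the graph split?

2

Starting from 2 we can reach 2, 5, 6. That is one component of size 3.
Starting from 0 we can reach 0, 1, 3, 4. That is one component of size 4.
Total: 2 components.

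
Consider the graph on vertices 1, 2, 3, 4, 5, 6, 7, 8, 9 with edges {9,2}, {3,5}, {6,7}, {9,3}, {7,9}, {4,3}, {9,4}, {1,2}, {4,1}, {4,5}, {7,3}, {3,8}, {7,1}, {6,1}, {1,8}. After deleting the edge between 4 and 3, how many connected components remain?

4 and 3 are still connected via 4-9-3, so the component count stays at 1.

1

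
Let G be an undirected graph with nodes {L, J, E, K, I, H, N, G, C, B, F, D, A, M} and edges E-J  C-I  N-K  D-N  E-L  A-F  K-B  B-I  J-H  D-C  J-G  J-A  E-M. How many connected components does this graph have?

Starting from B we can reach B, C, D, I, K, N. That is one component of size 6.
Starting from A we can reach A, E, F, G, H, J, L, M. That is one component of size 8.
Total: 2 components.

2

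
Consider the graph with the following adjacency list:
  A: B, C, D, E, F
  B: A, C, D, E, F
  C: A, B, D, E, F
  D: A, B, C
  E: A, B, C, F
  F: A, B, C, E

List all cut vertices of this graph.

none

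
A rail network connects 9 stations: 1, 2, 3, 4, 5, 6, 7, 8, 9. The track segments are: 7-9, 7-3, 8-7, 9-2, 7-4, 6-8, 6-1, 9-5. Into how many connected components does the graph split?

1

Starting from 1 we can reach 1, 2, 3, 4, 5, 6, 7, 8, 9. That is one component of size 9.
Total: 1 component.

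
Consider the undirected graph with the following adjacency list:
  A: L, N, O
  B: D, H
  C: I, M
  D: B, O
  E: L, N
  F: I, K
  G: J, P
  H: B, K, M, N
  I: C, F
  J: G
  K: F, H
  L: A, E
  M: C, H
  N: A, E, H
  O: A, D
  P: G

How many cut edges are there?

2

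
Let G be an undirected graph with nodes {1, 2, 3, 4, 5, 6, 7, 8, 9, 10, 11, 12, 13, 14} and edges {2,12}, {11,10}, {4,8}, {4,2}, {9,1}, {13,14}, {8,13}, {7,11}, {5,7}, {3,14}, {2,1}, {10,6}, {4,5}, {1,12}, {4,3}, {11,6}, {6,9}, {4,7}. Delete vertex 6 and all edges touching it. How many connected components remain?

1

With 6 gone, the remaining components are: {1, 2, 3, 4, 5, 7, 8, 9, 10, 11, 12, 13, 14}.
That is 1 component.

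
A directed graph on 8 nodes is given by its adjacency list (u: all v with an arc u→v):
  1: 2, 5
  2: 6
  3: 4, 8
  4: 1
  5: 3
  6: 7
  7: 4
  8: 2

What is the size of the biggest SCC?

8

{1, 2, 3, 4, 5, 6, 7, 8} are all mutually reachable — one SCC of size 8.
The largest has 8 vertices.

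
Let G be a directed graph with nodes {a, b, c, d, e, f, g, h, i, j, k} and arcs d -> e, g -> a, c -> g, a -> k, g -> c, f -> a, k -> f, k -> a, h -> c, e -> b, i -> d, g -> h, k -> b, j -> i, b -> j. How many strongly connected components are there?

3

{b, d, e, i, j} are all mutually reachable — one SCC of size 5.
{c, g, h} are all mutually reachable — one SCC of size 3.
{a, f, k} are all mutually reachable — one SCC of size 3.
That gives 3 strongly connected components.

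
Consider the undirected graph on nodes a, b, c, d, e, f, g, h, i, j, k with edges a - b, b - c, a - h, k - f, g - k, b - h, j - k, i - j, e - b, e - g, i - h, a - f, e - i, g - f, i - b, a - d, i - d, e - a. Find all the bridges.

The edges on the cycle e-i-j-k-g-e are not bridges since each lies on that cycle.
But removing c - b disconnects c from b — this is a bridge.

b-c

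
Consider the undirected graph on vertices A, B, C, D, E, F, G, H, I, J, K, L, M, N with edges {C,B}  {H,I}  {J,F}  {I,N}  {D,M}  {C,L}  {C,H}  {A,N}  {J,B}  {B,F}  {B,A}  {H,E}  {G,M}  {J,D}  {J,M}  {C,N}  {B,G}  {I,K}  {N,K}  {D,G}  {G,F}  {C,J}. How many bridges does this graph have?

2

The edges on the cycle C-J-D-G-B-C are not bridges since each lies on that cycle.
But removing H–E disconnects H from E; removing L–C disconnects L from C — these are bridges.
That makes 2 bridges.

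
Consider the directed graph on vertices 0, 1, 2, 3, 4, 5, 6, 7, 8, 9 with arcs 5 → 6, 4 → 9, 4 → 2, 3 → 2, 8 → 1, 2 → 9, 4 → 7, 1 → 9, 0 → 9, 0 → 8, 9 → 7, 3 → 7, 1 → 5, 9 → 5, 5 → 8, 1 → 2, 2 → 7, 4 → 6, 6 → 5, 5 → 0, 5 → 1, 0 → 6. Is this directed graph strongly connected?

There is no directed path from 7 to 1, so the graph is not strongly connected.

No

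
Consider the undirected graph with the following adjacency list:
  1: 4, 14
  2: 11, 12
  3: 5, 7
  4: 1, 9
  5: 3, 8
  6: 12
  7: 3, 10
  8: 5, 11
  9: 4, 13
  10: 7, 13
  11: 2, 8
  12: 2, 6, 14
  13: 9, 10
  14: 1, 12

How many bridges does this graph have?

1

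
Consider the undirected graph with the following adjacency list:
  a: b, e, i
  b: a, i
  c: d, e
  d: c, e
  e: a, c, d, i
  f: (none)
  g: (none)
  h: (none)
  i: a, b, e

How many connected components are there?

4

f is isolated — a component by itself.
g is isolated — a component by itself.
h is isolated — a component by itself.
Starting from a we can reach a, b, c, d, e, i. That is one component of size 6.
Total: 4 components.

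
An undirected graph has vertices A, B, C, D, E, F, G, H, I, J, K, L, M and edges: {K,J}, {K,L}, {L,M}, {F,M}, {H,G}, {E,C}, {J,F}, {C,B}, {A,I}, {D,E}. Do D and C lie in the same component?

From D we can reach B, C, D, E, which includes C.

Yes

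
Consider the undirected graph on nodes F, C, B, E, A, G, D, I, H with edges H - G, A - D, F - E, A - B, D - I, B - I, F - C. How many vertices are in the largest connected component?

4

Starting from G we can reach G, H. That is one component of size 2.
Starting from C we can reach C, E, F. That is one component of size 3.
Starting from A we can reach A, B, D, I. That is one component of size 4.
The largest has 4 vertices.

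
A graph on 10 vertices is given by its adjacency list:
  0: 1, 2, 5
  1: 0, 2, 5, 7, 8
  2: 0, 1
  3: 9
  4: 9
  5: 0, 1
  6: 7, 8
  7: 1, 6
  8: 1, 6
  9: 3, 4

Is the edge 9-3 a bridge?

Yes

Removing 9-3 leaves no path between 9 and 3: the component count goes from 2 to 3. So it is a bridge.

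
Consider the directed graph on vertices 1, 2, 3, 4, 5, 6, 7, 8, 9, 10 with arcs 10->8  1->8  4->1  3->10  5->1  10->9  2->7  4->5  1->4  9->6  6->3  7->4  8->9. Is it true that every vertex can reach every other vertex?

No

There is no directed path from 7 to 2, so the graph is not strongly connected.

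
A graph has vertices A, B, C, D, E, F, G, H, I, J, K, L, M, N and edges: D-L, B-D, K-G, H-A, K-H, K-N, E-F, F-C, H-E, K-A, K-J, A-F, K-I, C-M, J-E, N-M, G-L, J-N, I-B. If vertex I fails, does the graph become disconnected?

No

Deleting I leaves 1 component (was 1) (its neighbors B, K remain connected to each other), so I is not a cut vertex.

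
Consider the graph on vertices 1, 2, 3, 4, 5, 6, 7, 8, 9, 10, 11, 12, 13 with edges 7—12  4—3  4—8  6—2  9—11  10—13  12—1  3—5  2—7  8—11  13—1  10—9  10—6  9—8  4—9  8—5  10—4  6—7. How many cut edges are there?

0

The edges on the cycle 4-3-5-8-4 are not bridges since each lies on that cycle.
Every edge lies on some cycle, so there are no bridges.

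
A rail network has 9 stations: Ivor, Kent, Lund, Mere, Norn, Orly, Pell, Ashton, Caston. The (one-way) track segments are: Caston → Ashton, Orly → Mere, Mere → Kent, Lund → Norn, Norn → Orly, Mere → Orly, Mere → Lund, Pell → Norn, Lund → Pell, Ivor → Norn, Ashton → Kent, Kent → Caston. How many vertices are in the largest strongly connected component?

5

{Lund, Mere, Norn, Orly, Pell} are all mutually reachable — one SCC of size 5.
{Kent, Ashton, Caston} are all mutually reachable — one SCC of size 3.
{Ivor} is an SCC by itself.
The largest has 5 vertices.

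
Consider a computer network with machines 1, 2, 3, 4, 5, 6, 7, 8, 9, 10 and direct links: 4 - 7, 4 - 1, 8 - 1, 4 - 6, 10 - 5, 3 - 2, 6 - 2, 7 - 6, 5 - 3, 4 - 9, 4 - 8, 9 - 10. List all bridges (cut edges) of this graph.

none

The edges on the cycle 4-8-1-4 are not bridges since each lies on that cycle.
Every edge lies on some cycle, so there are no bridges.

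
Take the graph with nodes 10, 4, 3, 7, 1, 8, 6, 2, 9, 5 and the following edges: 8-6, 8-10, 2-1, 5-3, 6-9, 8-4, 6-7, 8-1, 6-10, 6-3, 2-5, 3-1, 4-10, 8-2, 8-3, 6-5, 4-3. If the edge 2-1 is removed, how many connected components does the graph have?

1

2 and 1 are still connected via 2-8-1, so the component count stays at 1.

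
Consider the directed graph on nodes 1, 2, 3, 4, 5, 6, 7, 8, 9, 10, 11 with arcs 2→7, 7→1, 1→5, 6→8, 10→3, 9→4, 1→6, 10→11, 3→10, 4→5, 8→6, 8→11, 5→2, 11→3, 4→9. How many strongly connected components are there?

4

{1, 2, 5, 7} are all mutually reachable — one SCC of size 4.
{3, 10, 11} are all mutually reachable — one SCC of size 3.
{6, 8} are all mutually reachable — one SCC of size 2.
{4, 9} are all mutually reachable — one SCC of size 2.
That gives 4 strongly connected components.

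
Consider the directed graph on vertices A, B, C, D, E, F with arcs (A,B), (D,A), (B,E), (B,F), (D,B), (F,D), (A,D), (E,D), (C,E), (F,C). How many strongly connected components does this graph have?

{A, B, C, D, E, F} are all mutually reachable — one SCC of size 6.
That gives 1 strongly connected component.

1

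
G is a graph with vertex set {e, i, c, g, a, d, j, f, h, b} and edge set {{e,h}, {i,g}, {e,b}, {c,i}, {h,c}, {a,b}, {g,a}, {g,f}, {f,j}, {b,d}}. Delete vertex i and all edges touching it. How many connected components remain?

1

With i gone, the remaining components are: {a, b, c, d, e, f, g, h, j}.
That is 1 component.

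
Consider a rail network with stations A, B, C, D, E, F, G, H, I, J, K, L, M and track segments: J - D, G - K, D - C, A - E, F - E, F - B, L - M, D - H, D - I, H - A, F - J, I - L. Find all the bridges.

B-F, C-D, D-I, G-K, I-L, L-M

The edges on the cycle F-J-D-H-A-E-F are not bridges since each lies on that cycle.
But removing G - K disconnects G from K; removing D - C disconnects D from C; removing L - M disconnects L from M; removing F - B disconnects F from B — these are bridges.
In total 6 edges are bridges.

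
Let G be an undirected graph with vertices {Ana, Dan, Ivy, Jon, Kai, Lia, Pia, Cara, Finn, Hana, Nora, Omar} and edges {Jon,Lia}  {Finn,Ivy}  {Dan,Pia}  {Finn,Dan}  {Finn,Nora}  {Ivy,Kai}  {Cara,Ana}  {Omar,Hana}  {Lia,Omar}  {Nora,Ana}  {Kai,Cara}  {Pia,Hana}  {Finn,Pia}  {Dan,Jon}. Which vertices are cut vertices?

Finn

Removing Finn increases the component count from 1 to 2, so Finn is a cut vertex.
By contrast removing Pia leaves 1 component; it is not a cut vertex. No other vertex is a cut vertex either.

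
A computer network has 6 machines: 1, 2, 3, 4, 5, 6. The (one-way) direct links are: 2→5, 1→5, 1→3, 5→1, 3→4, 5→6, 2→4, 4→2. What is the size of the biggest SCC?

{1, 2, 3, 4, 5} are all mutually reachable — one SCC of size 5.
{6} is an SCC by itself.
The largest has 5 vertices.

5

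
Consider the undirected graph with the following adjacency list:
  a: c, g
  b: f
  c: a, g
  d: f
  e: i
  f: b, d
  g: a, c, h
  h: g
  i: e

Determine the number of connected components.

3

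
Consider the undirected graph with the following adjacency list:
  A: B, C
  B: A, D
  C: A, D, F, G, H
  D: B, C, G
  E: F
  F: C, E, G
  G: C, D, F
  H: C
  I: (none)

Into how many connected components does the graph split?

I is isolated — a component by itself.
Starting from A we can reach A, B, C, D, E, F, G, H. That is one component of size 8.
Total: 2 components.

2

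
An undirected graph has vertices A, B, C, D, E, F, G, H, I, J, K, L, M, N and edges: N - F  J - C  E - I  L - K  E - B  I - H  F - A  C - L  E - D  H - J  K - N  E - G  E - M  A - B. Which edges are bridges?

The edges on the cycle E-I-H-J-C-L-K-N-F-A-B-E are not bridges since each lies on that cycle.
But removing E - G disconnects E from G; removing E - D disconnects E from D; removing E - M disconnects E from M — these are bridges.

D-E, E-G, E-M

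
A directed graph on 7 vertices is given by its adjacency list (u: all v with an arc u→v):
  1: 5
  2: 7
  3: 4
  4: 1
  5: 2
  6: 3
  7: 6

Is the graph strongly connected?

From 3 we can reach every vertex (1, 2, 3, 4, 5, 6, 7), and every vertex can reach 3 (1, 2, 3, 4, 5, 6, 7). So the whole graph is one strongly connected component.

Yes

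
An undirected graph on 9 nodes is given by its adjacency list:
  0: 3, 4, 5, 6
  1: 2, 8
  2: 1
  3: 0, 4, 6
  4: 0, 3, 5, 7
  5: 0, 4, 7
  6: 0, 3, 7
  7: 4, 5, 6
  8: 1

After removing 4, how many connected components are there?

2

With 4 gone, the remaining components are: {1, 2, 8}; {0, 3, 5, 6, 7}.
That is 2 components.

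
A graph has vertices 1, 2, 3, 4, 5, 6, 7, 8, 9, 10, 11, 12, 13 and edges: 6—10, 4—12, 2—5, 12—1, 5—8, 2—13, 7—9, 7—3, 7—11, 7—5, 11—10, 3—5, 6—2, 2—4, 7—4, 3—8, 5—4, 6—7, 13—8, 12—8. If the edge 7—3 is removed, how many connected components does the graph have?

1

7 and 3 are still connected via 7-5-3, so the component count stays at 1.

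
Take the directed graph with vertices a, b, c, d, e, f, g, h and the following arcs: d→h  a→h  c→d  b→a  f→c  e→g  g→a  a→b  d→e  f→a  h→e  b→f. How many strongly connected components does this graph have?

1

{a, b, c, d, e, f, g, h} are all mutually reachable — one SCC of size 8.
That gives 1 strongly connected component.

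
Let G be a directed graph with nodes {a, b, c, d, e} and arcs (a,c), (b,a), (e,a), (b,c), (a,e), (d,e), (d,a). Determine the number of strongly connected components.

4

{a, e} are all mutually reachable — one SCC of size 2.
{b} is an SCC by itself.
{d} is an SCC by itself.
{c} is an SCC by itself.
That gives 4 strongly connected components.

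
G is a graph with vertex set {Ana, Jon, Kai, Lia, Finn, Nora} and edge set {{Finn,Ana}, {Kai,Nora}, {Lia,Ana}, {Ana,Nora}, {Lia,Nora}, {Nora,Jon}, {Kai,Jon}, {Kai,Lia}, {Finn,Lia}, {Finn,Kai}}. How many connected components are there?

Starting from Ana we can reach Ana, Jon, Kai, Lia, Finn, Nora. That is one component of size 6.
Total: 1 component.

1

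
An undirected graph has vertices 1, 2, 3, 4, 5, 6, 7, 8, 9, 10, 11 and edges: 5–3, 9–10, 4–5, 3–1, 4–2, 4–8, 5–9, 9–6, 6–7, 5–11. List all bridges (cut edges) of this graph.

1-3, 10-9, 11-5, 2-4, 3-5, 4-5, 4-8, 5-9, 6-7, 6-9

removing 2–4 disconnects 2 from 4; removing 9–6 disconnects 9 from 6; removing 11–5 disconnects 11 from 5; removing 3–5 disconnects 3 from 5 — these are bridges.
In total 10 edges are bridges.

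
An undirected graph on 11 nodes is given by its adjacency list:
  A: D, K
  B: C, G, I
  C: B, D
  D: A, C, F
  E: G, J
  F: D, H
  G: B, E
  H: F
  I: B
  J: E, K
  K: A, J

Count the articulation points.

3

Removing B increases the component count from 1 to 2, so B is a cut vertex.
Removing D increases the component count from 1 to 2, so D is a cut vertex.
Removing F increases the component count from 1 to 2, so F is a cut vertex.
By contrast removing J leaves 1 component; it is not a cut vertex. No other vertex is a cut vertex either.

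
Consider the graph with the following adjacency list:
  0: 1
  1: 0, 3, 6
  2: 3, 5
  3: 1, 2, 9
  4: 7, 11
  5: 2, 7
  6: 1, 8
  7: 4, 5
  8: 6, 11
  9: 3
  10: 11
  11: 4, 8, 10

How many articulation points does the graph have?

Removing 1 increases the component count from 1 to 2, so 1 is a cut vertex.
Removing 3 increases the component count from 1 to 2, so 3 is a cut vertex.
Removing 11 increases the component count from 1 to 2, so 11 is a cut vertex.
By contrast removing 10 leaves 1 component; it is not a cut vertex. No other vertex is a cut vertex either.

3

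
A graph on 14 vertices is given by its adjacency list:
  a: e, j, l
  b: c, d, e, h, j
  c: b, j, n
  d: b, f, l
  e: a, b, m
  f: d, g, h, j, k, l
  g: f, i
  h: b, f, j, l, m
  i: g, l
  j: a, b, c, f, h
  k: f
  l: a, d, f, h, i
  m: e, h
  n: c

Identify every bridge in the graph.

c-n, f-k

The edges on the cycle b-e-m-h-b are not bridges since each lies on that cycle.
But removing f-k disconnects f from k; removing c-n disconnects c from n — these are bridges.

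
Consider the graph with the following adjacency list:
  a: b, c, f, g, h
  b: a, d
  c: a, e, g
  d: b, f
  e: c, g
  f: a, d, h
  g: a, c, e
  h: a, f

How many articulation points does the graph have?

Removing a increases the component count from 1 to 2, so a is a cut vertex.
By contrast removing g leaves 1 component; it is not a cut vertex. No other vertex is a cut vertex either.

1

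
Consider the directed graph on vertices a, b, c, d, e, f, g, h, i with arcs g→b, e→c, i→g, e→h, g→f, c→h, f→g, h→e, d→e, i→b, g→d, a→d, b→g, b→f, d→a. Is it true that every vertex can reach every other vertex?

No

There is no directed path from b to i, so the graph is not strongly connected.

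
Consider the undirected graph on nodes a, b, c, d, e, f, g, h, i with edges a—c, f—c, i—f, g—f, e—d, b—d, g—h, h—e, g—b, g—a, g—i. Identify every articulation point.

g

Removing g increases the component count from 1 to 2, so g is a cut vertex.
By contrast removing b leaves 1 component; it is not a cut vertex. No other vertex is a cut vertex either.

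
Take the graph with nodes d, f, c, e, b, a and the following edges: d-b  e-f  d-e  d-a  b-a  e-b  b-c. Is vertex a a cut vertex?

No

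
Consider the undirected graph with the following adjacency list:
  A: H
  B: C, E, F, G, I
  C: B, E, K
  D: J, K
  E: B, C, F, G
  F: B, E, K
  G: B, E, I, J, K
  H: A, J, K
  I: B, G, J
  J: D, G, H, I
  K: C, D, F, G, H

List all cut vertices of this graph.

Removing H increases the component count from 1 to 2, so H is a cut vertex.
By contrast removing B leaves 1 component; it is not a cut vertex. No other vertex is a cut vertex either.

H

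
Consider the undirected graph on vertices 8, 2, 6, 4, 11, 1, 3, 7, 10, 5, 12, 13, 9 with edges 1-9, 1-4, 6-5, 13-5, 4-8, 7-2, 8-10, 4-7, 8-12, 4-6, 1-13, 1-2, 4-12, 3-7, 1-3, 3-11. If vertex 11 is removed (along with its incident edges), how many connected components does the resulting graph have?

1

With 11 gone, the remaining components are: {1, 2, 3, 4, 5, 6, 7, 8, 9, 10, 12, 13}.
That is 1 component.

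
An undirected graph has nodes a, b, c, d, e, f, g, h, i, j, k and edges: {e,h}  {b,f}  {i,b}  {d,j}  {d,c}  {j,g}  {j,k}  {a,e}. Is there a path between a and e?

From a we can reach a, e, h, which includes e.

Yes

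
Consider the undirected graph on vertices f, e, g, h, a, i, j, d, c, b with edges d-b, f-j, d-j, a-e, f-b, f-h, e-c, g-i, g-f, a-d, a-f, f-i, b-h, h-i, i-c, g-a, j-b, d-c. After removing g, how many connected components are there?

1

With g gone, the remaining components are: {a, b, c, d, e, f, h, i, j}.
That is 1 component.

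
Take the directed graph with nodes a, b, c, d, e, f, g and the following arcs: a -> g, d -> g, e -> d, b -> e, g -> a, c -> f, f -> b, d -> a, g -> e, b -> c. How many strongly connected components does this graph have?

2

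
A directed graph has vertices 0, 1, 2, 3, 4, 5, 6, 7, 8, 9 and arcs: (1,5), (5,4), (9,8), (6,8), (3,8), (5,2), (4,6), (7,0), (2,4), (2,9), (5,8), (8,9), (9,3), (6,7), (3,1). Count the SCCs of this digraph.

{1, 2, 3, 4, 5, 6, 8, 9} are all mutually reachable — one SCC of size 8.
{7} is an SCC by itself.
{0} is an SCC by itself.
That gives 3 strongly connected components.

3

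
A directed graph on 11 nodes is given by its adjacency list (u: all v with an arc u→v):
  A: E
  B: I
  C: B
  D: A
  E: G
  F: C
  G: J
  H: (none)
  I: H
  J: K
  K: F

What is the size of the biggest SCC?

1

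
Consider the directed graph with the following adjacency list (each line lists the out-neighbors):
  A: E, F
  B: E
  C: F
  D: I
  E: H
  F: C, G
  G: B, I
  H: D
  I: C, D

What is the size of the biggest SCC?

8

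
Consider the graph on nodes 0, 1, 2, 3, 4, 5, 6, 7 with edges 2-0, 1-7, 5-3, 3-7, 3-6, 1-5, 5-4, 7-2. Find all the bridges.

The edges on the cycle 1-5-3-7-1 are not bridges since each lies on that cycle.
But removing 3-6 disconnects 3 from 6; removing 7-2 disconnects 7 from 2; removing 2-0 disconnects 2 from 0; removing 5-4 disconnects 5 from 4 — these are bridges.

0-2, 2-7, 3-6, 4-5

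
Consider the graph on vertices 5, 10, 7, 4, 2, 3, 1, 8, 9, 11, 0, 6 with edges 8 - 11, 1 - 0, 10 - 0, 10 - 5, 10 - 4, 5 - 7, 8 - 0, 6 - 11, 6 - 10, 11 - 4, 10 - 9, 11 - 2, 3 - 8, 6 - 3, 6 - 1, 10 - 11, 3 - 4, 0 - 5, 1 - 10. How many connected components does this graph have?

Starting from 0 we can reach 0, 1, 2, 3, 4, 5, 6, 7, 8, 9, 10, 11. That is one component of size 12.
Total: 1 component.

1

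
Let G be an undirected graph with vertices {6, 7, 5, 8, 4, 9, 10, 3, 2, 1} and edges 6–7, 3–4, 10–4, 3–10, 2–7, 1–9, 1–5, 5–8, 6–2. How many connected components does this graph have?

Starting from 2 we can reach 2, 6, 7. That is one component of size 3.
Starting from 3 we can reach 3, 4, 10. That is one component of size 3.
Starting from 1 we can reach 1, 5, 8, 9. That is one component of size 4.
Total: 3 components.

3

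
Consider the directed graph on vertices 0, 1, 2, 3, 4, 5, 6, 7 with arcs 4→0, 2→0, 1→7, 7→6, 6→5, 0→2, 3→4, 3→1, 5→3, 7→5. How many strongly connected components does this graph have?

3

{1, 3, 5, 6, 7} are all mutually reachable — one SCC of size 5.
{0, 2} are all mutually reachable — one SCC of size 2.
{4} is an SCC by itself.
That gives 3 strongly connected components.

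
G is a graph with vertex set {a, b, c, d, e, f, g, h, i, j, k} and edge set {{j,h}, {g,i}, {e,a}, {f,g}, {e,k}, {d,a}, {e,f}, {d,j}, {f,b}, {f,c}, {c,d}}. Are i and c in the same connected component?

Yes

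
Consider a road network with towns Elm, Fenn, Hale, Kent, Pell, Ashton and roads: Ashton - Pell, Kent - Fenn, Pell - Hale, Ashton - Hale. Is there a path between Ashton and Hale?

From Ashton we can reach Hale, Pell, Ashton, which includes Hale.

Yes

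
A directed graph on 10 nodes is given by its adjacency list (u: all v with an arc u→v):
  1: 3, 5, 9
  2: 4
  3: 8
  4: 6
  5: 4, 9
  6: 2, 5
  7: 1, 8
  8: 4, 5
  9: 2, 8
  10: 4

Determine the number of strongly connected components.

5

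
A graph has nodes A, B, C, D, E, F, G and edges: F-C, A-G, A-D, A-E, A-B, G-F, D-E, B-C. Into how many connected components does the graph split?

Starting from A we can reach A, B, C, D, E, F, G. That is one component of size 7.
Total: 1 component.

1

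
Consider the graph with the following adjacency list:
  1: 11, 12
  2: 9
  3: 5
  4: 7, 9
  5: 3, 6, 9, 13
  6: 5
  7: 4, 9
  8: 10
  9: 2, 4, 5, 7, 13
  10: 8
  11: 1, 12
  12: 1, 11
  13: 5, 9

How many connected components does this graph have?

Starting from 8 we can reach 8, 10. That is one component of size 2.
Starting from 1 we can reach 1, 11, 12. That is one component of size 3.
Starting from 2 we can reach 2, 3, 4, 5, 6, 7, 9, 13. That is one component of size 8.
Total: 3 components.

3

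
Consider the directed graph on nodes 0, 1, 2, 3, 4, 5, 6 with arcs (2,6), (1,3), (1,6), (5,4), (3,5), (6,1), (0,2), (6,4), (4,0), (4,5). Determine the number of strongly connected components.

1

{0, 1, 2, 3, 4, 5, 6} are all mutually reachable — one SCC of size 7.
That gives 1 strongly connected component.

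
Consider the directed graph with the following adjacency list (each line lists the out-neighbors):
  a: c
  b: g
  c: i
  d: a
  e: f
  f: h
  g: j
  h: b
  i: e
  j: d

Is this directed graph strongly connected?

Yes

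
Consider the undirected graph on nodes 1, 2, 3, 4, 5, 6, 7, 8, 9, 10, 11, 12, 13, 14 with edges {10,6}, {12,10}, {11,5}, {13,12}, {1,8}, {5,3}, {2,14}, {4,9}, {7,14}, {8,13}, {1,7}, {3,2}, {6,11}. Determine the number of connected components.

2

Starting from 4 we can reach 4, 9. That is one component of size 2.
Starting from 1 we can reach 1, 2, 3, 5, 6, 7, 8, 10, 11, 12, 13, 14. That is one component of size 12.
Total: 2 components.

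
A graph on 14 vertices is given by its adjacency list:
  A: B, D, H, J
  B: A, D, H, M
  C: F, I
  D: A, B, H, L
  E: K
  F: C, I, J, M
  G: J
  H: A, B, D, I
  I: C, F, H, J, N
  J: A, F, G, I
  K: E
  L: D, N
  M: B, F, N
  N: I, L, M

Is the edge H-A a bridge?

No

After removing H-A, the path H-B-A still connects them, so the edge is not a bridge.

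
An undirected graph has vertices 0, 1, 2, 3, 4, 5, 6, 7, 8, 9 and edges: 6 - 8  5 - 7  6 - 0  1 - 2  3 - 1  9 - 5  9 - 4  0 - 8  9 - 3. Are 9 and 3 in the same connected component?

From 9 we can reach 1, 2, 3, 4, 5, 7, 9, which includes 3.

Yes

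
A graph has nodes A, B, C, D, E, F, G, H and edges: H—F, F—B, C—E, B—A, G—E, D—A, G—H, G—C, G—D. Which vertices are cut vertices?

G

Removing G increases the component count from 1 to 2, so G is a cut vertex.
By contrast removing D leaves 1 component; it is not a cut vertex. No other vertex is a cut vertex either.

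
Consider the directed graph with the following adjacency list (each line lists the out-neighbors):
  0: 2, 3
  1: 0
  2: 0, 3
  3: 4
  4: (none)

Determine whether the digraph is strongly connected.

No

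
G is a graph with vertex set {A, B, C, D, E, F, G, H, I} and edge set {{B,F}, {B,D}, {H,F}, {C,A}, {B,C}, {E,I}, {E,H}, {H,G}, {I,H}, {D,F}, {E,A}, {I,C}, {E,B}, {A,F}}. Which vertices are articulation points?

Removing H increases the component count from 1 to 2, so H is a cut vertex.
By contrast removing E leaves 1 component; it is not a cut vertex. No other vertex is a cut vertex either.

H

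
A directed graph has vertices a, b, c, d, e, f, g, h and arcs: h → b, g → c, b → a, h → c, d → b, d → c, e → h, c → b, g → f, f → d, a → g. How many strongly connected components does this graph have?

3

{a, b, c, d, f, g} are all mutually reachable — one SCC of size 6.
{e} is an SCC by itself.
{h} is an SCC by itself.
That gives 3 strongly connected components.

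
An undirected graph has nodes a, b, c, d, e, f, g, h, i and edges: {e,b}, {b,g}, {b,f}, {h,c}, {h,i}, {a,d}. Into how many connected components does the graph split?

3

Starting from a we can reach a, d. That is one component of size 2.
Starting from c we can reach c, h, i. That is one component of size 3.
Starting from b we can reach b, e, f, g. That is one component of size 4.
Total: 3 components.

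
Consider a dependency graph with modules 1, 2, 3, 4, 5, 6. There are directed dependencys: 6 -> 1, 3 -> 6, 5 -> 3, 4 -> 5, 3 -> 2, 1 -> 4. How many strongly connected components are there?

2

{1, 3, 4, 5, 6} are all mutually reachable — one SCC of size 5.
{2} is an SCC by itself.
That gives 2 strongly connected components.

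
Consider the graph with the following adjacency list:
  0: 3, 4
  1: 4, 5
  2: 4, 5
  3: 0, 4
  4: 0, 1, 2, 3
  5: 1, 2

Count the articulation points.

1

Removing 4 increases the component count from 1 to 2, so 4 is a cut vertex.
By contrast removing 3 leaves 1 component; it is not a cut vertex. No other vertex is a cut vertex either.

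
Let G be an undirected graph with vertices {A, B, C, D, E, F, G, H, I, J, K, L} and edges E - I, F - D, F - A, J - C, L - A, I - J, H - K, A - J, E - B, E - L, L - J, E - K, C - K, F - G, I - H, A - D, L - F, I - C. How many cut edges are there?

2

The edges on the cycle F-A-D-F are not bridges since each lies on that cycle.
But removing G - F disconnects G from F; removing B - E disconnects B from E — these are bridges.
That makes 2 bridges.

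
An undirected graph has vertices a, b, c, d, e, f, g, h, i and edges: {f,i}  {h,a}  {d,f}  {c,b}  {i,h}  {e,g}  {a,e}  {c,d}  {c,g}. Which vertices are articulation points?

c

Removing c increases the component count from 1 to 2, so c is a cut vertex.
By contrast removing f leaves 1 component; it is not a cut vertex. No other vertex is a cut vertex either.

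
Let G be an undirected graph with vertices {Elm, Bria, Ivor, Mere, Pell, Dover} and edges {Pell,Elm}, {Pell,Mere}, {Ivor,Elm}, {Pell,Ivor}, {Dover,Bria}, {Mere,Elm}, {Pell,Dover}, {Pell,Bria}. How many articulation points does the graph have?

1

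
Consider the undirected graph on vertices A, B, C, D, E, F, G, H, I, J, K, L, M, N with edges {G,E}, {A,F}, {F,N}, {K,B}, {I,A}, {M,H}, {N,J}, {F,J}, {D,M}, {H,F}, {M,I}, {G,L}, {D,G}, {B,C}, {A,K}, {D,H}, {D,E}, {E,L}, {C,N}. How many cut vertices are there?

1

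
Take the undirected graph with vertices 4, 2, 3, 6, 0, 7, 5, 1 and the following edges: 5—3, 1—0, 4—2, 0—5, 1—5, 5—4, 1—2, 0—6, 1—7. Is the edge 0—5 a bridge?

After removing 0—5, the path 0-1-5 still connects them, so the edge is not a bridge.

No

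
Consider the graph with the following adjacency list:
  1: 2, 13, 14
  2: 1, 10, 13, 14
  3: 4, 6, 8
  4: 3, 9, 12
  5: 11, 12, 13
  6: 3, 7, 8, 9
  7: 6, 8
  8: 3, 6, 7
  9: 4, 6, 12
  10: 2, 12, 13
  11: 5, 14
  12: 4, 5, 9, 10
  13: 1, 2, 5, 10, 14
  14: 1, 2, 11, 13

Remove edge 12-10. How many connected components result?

12 and 10 are still connected via 12-5-13-10, so the component count stays at 1.

1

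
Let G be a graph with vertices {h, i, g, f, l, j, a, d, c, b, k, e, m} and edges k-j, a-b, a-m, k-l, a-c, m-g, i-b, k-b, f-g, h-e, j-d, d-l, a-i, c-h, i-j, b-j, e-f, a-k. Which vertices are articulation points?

a

Removing a increases the component count from 1 to 2, so a is a cut vertex.
By contrast removing h leaves 1 component; it is not a cut vertex. No other vertex is a cut vertex either.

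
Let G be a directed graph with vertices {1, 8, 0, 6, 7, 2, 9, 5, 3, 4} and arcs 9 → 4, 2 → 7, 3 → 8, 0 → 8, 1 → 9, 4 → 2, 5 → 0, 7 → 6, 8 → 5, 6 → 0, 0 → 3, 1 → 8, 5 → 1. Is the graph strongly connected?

Yes

From 4 we can reach every vertex (0, 1, 2, 3, 4, 5, 6, 7, 8, 9), and every vertex can reach 4 (0, 1, 2, 3, 4, 5, 6, 7, 8, 9). So the whole graph is one strongly connected component.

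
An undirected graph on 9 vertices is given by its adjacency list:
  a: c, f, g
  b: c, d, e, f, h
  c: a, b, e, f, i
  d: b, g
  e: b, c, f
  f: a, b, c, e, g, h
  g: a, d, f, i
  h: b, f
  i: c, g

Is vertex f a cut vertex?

No

Deleting f leaves 1 component (was 1) (its neighbors a, b, c, e, g, h remain connected to each other), so f is not a cut vertex.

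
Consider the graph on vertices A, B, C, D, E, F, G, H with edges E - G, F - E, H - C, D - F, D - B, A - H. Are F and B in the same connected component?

Yes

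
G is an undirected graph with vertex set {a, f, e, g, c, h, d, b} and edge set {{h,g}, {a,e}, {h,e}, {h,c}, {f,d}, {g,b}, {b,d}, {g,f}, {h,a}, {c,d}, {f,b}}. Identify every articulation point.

Removing h increases the component count from 1 to 2, so h is a cut vertex.
By contrast removing e leaves 1 component; it is not a cut vertex. No other vertex is a cut vertex either.

h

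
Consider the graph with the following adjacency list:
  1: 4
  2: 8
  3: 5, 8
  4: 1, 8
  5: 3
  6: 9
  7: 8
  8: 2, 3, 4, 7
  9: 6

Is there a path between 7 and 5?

From 7 we can reach 1, 2, 3, 4, 5, 7, 8, which includes 5.

Yes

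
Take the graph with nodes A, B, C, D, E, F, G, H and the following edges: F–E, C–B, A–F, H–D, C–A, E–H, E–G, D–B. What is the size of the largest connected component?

Starting from A we can reach A, B, C, D, E, F, G, H. That is one component of size 8.
The largest has 8 vertices.

8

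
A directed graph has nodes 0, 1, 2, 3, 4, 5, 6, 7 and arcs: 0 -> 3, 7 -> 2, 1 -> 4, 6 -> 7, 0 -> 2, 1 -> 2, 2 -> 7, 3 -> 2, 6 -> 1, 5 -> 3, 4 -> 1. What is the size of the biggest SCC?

{2, 7} are all mutually reachable — one SCC of size 2.
{1, 4} are all mutually reachable — one SCC of size 2.
{6} is an SCC by itself.
{3} is an SCC by itself.
{5} is an SCC by itself.
(and 1 more singleton SCC)
The largest has 2 vertices.

2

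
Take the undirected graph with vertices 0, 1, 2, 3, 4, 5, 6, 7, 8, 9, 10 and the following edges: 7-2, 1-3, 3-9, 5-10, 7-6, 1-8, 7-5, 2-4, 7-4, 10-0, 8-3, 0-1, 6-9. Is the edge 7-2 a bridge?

After removing 7-2, the path 7-4-2 still connects them, so the edge is not a bridge.

No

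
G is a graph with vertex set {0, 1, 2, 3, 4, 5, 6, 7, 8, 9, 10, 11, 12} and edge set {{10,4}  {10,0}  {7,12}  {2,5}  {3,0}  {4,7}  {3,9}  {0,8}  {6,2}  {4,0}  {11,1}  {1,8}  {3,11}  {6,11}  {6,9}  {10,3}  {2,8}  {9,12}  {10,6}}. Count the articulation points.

1

Removing 2 increases the component count from 1 to 2, so 2 is a cut vertex.
By contrast removing 3 leaves 1 component; it is not a cut vertex. No other vertex is a cut vertex either.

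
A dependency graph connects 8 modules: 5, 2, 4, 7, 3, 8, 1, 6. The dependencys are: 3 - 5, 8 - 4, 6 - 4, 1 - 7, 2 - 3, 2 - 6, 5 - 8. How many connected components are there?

Starting from 1 we can reach 1, 7. That is one component of size 2.
Starting from 2 we can reach 2, 3, 4, 5, 6, 8. That is one component of size 6.
Total: 2 components.

2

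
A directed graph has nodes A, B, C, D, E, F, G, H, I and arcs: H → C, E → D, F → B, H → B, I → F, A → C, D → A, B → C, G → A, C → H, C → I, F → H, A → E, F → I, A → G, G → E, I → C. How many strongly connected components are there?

2

{B, C, F, H, I} are all mutually reachable — one SCC of size 5.
{A, D, E, G} are all mutually reachable — one SCC of size 4.
That gives 2 strongly connected components.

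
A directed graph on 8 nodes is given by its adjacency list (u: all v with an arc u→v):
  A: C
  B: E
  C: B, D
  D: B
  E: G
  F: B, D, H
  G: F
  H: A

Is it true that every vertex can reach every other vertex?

Yes

From C we can reach every vertex (A, B, C, D, E, F, G, H), and every vertex can reach C (A, B, C, D, E, F, G, H). So the whole graph is one strongly connected component.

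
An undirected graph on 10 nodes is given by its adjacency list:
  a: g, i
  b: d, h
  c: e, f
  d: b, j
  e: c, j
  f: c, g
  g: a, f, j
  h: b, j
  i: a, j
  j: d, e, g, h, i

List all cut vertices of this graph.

Removing j increases the component count from 1 to 2, so j is a cut vertex.
By contrast removing f leaves 1 component; it is not a cut vertex. No other vertex is a cut vertex either.

j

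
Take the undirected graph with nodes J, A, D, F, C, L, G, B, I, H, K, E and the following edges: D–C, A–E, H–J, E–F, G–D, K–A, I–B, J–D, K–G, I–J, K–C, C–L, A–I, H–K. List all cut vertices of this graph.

A, C, E, I

Removing A increases the component count from 1 to 2, so A is a cut vertex.
Removing C increases the component count from 1 to 2, so C is a cut vertex.
Removing E increases the component count from 1 to 2, so E is a cut vertex.
Likewise I is a cut vertex.
By contrast removing J leaves 1 component; it is not a cut vertex. No other vertex is a cut vertex either.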